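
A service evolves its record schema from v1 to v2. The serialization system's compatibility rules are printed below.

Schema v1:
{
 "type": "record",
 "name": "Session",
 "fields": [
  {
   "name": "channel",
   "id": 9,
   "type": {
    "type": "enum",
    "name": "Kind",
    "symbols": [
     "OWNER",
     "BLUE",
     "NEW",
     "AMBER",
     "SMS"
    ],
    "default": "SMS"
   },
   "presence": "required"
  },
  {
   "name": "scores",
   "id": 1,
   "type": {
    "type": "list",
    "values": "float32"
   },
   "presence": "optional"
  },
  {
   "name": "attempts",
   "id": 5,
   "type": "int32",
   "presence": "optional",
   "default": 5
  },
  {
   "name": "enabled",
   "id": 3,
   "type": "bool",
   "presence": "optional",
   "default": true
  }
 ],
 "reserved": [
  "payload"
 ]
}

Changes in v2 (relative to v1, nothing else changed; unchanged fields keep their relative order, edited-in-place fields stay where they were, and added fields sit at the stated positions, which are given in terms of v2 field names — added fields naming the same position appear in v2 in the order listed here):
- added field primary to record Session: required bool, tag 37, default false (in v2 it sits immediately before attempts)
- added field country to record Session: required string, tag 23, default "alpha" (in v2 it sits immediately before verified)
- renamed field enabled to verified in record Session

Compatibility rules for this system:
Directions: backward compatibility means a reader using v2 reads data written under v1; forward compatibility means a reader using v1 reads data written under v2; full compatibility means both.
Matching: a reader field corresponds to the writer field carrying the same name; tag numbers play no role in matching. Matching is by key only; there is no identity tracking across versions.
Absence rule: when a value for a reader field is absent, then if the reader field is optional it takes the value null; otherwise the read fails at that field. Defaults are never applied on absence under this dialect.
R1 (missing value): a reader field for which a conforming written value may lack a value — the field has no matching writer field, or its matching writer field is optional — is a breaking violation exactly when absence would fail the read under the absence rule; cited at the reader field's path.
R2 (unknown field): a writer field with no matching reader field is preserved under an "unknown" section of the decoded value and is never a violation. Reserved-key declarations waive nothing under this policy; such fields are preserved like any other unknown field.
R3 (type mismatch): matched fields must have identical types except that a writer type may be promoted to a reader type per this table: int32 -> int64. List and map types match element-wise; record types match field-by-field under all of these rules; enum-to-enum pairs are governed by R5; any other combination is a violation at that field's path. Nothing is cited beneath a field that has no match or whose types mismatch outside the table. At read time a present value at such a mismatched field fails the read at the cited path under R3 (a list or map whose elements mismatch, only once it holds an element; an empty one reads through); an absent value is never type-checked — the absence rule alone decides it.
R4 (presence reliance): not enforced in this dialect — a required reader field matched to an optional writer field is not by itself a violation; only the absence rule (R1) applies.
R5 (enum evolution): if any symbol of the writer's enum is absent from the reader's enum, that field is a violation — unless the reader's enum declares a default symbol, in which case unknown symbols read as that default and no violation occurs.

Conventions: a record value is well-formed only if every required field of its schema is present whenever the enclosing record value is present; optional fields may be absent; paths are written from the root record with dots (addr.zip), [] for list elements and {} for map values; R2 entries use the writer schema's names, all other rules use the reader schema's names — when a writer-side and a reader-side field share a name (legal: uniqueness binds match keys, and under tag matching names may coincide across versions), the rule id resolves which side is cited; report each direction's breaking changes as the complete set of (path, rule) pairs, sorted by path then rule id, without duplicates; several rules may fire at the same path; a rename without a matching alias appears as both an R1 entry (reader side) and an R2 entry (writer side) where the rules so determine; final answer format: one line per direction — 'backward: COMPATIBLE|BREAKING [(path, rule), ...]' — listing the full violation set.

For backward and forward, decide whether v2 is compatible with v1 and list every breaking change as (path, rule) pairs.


backward: BREAKING [(country, R1), (primary, R1)]; forward: COMPATIBLE []

arrows below run writer -> reader for Session
checking backward for Session: reader v2 against writer v1:
  channel: paired with writer channel (Kind -> Kind; writer required)
  scores: paired with writer scores (list<float32> -> list<float32>; writer optional)
  primary has no writer counterpart
  attempts: paired with writer attempts (int32 -> int32; writer optional)
  country has no writer counterpart
  verified has no writer counterpart
  writer field enabled has no reader counterpart
  breaking: (country, R1)
  breaking: (primary, R1)
  => backward: BREAKING (2)
checking forward for Session: reader v1 against writer v2:
  channel: paired with writer channel (Kind -> Kind; writer required)
  scores: paired with writer scores (list<float32> -> list<float32>; writer optional)
  attempts: paired with writer attempts (int32 -> int32; writer optional)
  enabled has no writer counterpart
  writer field primary has no reader counterpart
  writer field country has no reader counterpart
  writer field verified has no reader counterpart
  => forward verdict for Session: COMPATIBLE, no violations


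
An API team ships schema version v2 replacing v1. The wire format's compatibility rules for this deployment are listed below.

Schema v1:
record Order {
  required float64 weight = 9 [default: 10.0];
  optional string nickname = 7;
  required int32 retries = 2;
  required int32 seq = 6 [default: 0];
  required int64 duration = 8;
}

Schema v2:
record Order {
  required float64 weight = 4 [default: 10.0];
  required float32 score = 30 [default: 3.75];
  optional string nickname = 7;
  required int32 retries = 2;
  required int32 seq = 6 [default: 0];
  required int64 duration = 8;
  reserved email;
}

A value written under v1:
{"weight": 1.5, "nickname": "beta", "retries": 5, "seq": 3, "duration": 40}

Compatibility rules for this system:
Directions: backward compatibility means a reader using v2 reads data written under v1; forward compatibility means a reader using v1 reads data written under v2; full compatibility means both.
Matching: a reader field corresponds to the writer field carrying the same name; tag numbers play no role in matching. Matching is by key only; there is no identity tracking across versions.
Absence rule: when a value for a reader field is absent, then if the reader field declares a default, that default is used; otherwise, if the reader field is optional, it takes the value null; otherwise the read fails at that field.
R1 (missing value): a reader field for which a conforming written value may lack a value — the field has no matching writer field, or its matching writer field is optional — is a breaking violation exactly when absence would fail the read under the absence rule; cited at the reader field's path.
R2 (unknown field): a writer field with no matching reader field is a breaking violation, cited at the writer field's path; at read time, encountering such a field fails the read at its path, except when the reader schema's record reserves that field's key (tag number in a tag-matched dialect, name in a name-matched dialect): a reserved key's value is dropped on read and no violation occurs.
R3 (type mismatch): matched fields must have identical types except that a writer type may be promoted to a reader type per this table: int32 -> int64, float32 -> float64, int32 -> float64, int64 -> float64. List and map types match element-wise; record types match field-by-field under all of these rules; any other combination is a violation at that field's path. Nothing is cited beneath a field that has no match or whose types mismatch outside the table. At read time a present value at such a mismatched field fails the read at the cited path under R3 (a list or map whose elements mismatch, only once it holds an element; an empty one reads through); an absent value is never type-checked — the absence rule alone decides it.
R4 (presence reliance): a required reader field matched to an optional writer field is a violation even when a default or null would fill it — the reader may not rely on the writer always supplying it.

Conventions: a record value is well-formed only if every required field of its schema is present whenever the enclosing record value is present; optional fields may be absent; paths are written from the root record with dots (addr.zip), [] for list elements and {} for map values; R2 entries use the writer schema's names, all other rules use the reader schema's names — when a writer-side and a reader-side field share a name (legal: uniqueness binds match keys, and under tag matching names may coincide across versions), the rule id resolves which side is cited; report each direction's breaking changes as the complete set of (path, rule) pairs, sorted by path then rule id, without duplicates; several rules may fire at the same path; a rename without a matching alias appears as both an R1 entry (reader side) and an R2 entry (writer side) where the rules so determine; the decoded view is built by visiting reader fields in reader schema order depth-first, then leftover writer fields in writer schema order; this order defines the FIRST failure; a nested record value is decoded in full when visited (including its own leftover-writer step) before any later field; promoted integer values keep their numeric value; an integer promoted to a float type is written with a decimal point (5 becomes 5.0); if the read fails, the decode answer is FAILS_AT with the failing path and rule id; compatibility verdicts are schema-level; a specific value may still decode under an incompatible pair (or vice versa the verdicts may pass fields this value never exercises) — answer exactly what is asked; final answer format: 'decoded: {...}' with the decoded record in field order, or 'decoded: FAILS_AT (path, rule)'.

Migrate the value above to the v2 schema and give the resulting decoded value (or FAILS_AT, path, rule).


in Order below, arrows point writer -> reader
decoding the Order value with the v2 reader:
  weight := 1.5
  score := 3.75 (no value, default fills)
  nickname := "beta"
  retries := 5
  seq := 3
  duration := 40
  => decoded: {"weight": 1.5, "score": 3.75, "nickname": "beta", "retries": 5, "seq": 3, "duration": 40}
the rest of the Order diff is inert for this question:
  field weight in record Order: tag 9 changed to 4 -> no rule fires on it and the decoded Order view is identical with or without it

decoded: {"weight": 1.5, "score": 3.75, "nickname": "beta", "retries": 5, "seq": 3, "duration": 40}


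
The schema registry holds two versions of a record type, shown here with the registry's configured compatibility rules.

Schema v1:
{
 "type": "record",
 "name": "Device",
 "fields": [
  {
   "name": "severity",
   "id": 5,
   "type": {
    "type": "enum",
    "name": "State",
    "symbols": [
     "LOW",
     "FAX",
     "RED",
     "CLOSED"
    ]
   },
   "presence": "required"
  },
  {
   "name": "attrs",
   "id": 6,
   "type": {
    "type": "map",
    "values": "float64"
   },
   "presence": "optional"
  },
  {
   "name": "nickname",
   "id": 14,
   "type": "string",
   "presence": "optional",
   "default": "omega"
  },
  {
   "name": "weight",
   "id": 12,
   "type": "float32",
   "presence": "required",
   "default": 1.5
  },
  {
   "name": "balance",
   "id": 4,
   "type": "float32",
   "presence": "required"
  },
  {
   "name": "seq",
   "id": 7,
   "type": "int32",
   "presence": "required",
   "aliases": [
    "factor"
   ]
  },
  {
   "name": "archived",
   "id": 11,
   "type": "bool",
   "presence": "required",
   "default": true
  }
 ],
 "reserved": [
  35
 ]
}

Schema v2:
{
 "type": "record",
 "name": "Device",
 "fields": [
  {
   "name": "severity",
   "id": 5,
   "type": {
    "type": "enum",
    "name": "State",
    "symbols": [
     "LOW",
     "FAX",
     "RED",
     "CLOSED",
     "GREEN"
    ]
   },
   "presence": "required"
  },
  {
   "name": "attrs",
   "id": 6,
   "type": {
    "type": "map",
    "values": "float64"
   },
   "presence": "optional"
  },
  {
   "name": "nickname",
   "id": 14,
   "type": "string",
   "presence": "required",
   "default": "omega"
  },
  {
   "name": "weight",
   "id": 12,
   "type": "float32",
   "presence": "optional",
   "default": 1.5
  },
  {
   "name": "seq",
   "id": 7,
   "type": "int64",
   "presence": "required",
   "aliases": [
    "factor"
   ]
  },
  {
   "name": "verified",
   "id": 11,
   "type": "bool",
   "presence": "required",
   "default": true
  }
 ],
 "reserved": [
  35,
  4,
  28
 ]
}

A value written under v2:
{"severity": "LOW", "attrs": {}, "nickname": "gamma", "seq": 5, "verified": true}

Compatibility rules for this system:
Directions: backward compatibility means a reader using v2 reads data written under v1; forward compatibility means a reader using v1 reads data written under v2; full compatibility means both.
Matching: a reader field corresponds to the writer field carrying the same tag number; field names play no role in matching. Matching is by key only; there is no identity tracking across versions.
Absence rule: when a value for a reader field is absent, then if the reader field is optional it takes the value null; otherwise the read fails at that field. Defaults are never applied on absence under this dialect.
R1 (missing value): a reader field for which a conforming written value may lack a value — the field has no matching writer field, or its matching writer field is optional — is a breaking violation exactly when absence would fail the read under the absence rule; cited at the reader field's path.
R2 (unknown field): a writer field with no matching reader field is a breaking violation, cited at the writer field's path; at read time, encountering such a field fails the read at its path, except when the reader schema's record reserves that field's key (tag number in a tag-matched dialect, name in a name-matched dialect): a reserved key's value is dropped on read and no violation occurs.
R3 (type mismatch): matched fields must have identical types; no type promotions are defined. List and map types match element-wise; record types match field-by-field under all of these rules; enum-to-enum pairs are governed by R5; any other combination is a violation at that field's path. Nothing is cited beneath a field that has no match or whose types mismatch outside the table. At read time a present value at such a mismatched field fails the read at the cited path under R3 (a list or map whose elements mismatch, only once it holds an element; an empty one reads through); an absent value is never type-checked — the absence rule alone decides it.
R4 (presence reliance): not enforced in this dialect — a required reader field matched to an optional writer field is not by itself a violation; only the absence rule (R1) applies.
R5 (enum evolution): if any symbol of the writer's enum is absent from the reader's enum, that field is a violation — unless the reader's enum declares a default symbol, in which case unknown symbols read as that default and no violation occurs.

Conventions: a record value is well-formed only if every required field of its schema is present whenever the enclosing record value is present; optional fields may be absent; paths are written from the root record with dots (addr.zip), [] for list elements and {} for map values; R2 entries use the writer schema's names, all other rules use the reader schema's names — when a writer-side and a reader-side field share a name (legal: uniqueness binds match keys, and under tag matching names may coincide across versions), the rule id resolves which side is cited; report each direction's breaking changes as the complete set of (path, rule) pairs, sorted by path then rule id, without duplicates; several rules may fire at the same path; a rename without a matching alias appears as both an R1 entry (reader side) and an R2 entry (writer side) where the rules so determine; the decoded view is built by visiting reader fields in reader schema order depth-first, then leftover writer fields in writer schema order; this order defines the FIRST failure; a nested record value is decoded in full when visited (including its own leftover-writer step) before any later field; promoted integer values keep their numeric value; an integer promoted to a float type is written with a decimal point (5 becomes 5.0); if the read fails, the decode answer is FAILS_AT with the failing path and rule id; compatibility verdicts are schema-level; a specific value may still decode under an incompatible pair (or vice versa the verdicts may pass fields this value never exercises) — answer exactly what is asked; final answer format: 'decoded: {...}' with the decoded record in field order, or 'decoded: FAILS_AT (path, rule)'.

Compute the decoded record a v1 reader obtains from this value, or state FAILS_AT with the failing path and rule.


the writer's type comes first in each Device pair
decoding the Device value with the v1 reader:
  severity := "LOW"
  attrs := {}
  nickname := "gamma"
  read fails at weight under R1 (no fill)
  => FAILS_AT (weight, R1)
the other Device changes do not affect what is asked:
  enum State (field severity in record Device): symbol GREEN added -> shifts the Device verdicts, not this decode
  removed field balance from record Device (its key 4 joins the reserved list) -> shifts the Device verdicts, not this decode
  field nickname in record Device: optional changed to required -> shifts the Device verdicts, not this decode
  renamed field archived to verified in record Device -> triggers nothing under the printed rules; the Device answer is the same either way
  field seq in record Device: type int32 changed to int64 -> shifts the Device verdicts, not this decode

decoded: FAILS_AT (weight, R1)


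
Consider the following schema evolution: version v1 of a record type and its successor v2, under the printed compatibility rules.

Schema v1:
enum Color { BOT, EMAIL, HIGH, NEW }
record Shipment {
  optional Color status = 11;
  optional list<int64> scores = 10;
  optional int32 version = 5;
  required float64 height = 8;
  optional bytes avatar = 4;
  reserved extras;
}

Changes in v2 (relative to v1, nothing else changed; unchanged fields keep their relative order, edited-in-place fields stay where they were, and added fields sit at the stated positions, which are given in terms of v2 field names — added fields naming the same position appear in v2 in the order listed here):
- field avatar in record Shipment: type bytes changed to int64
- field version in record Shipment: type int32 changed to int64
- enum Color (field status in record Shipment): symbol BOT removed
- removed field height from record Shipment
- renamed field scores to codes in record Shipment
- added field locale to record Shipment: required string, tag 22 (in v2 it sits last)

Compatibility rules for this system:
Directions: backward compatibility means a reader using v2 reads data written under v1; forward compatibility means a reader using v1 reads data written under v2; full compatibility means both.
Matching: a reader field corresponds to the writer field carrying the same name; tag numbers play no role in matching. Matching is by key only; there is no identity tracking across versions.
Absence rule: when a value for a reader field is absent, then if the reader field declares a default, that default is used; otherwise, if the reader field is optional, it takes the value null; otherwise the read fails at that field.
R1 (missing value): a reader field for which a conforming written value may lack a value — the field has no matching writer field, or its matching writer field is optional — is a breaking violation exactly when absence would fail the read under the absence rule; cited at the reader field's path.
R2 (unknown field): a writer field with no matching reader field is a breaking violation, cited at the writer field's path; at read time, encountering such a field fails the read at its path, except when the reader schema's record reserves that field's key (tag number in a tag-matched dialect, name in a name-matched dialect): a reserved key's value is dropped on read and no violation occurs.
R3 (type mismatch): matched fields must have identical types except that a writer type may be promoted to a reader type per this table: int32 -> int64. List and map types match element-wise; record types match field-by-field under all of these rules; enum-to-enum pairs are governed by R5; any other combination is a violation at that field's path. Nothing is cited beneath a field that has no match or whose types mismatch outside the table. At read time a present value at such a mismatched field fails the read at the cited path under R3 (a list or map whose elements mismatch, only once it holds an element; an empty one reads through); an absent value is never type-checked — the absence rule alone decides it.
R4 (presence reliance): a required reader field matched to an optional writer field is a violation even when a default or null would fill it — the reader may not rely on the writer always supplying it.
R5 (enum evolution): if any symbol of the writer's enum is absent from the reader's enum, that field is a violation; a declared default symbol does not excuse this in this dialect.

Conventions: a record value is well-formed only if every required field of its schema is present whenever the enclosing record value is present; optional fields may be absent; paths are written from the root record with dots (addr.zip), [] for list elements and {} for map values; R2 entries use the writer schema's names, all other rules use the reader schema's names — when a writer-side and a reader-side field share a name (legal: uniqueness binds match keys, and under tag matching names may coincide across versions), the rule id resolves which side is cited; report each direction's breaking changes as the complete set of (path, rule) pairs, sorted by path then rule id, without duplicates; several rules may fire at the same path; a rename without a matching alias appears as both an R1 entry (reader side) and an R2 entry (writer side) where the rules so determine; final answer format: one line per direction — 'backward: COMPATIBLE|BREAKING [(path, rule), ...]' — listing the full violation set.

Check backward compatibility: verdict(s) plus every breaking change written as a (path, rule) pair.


backward: BREAKING [(avatar, R3), (height, R2), (locale, R1), (scores, R2), (status, R5)]

arrows below run writer -> reader for Shipment
backward pass over Shipment, reader schema v2, writer schema v1:
  writer optional, Color -> Color: reader status maps from writer status
  no writer field matches reader codes
  writer optional, int32 -> int64: reader version maps from writer version
  writer optional, bytes -> int64: reader avatar maps from writer avatar
  no writer field matches reader locale
  writer scores: unknown to reader
  writer height: unknown to reader
  R3 fires at avatar
  R2 fires at height
  R1 fires at locale
  R2 fires at scores
  R5 fires at status
  => backward: BREAKING (5)
checking off the Shipment differences that do not matter here:
  field version in record Shipment: type int32 changed to int64 -> matters only for Shipment's forward compatibility — outside the asked direction


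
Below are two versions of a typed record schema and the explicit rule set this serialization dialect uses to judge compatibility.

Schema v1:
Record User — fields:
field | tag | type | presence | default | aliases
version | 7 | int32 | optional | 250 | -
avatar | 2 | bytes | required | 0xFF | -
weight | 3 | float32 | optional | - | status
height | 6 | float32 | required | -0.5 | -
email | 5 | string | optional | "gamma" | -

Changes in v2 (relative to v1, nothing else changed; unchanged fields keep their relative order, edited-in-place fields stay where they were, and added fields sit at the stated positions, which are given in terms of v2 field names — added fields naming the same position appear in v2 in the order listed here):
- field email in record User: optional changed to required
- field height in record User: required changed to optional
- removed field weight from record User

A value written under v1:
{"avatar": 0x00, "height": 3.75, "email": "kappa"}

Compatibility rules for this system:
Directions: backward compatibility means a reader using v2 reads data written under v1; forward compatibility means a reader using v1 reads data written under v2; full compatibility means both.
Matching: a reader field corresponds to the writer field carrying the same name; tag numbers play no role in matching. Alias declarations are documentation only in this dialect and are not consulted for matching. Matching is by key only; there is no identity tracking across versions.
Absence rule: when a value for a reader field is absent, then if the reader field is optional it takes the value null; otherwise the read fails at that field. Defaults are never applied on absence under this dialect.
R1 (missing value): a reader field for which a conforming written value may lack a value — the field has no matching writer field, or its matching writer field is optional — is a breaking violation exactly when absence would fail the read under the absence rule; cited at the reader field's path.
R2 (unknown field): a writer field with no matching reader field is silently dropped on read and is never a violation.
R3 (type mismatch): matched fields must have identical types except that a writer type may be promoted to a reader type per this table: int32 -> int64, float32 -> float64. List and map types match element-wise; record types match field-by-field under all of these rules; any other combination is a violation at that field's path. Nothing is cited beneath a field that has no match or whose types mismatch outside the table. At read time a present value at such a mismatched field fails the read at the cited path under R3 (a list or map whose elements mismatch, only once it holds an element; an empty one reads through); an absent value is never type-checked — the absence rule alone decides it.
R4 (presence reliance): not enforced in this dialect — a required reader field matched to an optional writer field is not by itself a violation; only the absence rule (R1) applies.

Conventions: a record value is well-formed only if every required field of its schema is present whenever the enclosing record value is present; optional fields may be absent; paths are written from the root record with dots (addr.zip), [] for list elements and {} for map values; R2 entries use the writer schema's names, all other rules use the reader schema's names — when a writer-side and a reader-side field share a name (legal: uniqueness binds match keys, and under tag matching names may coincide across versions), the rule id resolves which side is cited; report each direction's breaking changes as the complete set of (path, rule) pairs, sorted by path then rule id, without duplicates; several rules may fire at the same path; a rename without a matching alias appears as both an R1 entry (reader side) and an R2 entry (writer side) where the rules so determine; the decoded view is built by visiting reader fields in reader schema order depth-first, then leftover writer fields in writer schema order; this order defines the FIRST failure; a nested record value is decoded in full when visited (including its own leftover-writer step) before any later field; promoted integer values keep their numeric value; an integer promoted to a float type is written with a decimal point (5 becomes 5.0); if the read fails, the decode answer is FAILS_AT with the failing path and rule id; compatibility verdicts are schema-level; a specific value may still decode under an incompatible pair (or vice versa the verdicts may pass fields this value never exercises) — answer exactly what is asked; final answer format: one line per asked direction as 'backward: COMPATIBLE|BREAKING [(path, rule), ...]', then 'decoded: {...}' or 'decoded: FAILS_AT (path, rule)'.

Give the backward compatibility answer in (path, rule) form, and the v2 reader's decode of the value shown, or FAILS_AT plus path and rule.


backward: BREAKING [(email, R1)]; decoded: {"version": null, "avatar": 0x00, "height": 3.75, "email": "kappa"}

in User below, arrows point writer -> reader
backward analysis of User with v2 as reader and v1 as writer:
  int32 -> int32, writer optional: version aligns to version
  bytes -> bytes, writer required: avatar aligns to avatar
  float32 -> float32, writer required: height aligns to height
  string -> string, writer optional: email aligns to email
  weight (writer side), unknown to reader
  R1 fires at email
  => backward: BREAKING (1)
migrating the User value to v2:
  version := null (absent, optional -> null)
  avatar := 0x00
  height := 3.75
  email := "kappa"
  => decoded: {"version": null, "avatar": 0x00, "height": 3.75, "email": "kappa"}
remaining User differences; none change what is asked:
  field height in record User: required changed to optional -> fires only in the forward direction of User, which is not asked here


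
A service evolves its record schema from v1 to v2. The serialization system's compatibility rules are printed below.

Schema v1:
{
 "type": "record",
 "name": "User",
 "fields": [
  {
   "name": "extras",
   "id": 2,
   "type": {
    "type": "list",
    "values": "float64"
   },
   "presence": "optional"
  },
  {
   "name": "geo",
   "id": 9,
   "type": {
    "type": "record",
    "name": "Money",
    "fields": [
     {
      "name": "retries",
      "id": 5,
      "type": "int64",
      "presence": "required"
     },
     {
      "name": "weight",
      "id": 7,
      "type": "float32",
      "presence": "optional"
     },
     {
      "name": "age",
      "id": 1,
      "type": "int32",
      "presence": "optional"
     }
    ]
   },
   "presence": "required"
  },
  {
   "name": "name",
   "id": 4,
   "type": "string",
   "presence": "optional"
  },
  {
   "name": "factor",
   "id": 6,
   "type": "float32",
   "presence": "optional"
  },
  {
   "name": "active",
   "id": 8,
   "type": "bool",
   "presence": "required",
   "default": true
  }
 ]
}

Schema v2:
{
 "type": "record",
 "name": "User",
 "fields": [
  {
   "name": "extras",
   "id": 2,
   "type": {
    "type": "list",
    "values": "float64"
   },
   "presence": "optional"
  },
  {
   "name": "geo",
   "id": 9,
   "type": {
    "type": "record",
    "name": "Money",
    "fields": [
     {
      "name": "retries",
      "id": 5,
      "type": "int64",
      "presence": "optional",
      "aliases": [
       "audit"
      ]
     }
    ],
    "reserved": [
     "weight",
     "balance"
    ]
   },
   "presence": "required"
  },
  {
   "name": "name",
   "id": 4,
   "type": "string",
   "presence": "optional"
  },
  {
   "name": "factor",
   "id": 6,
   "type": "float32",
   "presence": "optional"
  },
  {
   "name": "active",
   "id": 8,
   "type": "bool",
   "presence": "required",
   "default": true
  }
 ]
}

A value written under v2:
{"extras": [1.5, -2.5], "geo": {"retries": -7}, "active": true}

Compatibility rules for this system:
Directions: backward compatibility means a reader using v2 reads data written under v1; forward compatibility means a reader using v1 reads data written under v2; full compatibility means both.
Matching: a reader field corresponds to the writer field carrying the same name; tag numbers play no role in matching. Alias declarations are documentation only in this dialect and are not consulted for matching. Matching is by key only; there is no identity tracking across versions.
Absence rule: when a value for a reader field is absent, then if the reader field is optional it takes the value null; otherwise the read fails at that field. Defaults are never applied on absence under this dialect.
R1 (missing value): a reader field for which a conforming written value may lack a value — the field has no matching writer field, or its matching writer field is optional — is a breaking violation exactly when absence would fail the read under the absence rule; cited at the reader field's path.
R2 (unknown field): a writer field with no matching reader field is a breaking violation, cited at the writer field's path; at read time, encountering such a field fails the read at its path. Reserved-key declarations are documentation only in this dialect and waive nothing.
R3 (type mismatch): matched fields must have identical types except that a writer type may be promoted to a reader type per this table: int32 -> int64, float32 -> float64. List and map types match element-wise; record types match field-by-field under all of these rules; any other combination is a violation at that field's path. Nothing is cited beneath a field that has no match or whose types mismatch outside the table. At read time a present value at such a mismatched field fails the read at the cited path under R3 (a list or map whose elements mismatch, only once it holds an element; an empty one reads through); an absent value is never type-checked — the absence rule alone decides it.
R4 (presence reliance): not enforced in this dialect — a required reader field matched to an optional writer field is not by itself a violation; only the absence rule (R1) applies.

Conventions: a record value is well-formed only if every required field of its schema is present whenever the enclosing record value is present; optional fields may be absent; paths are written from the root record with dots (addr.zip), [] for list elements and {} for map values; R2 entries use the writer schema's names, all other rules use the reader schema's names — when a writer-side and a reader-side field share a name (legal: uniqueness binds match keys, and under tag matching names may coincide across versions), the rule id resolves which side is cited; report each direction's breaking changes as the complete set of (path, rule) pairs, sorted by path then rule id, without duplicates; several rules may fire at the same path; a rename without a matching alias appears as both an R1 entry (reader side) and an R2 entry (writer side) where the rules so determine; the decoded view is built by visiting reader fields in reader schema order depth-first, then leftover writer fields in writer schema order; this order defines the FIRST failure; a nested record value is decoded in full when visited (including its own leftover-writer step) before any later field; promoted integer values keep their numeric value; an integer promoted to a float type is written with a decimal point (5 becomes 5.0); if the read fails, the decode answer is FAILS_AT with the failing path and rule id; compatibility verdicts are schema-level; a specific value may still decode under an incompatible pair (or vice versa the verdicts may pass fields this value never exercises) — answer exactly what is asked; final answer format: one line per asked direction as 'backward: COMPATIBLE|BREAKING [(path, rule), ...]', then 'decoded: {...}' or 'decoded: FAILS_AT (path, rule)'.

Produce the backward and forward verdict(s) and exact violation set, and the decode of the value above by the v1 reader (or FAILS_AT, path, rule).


arrows below run writer -> reader for User
backward analysis of User with v2 as reader and v1 as writer:
  list<float64> -> list<float64>, writer optional: extras aligns to extras
  Money -> Money, writer required: geo aligns to geo
  string -> string, writer optional: name aligns to name
  float32 -> float32, writer optional: factor aligns to factor
  bool -> bool, writer required: active aligns to active
  int64 -> int64, writer required: geo.retries aligns to geo.retries
  writer field geo.weight has no reader counterpart
  writer field geo.age has no reader counterpart
  breaking: (geo.age, R2)
  breaking: (geo.weight, R2)
  => 2 violation(s): backward is BREAKING for User
forward analysis of User with v1 as reader and v2 as writer:
  list<float64> -> list<float64>, writer optional: extras aligns to extras
  Money -> Money, writer required: geo aligns to geo
  string -> string, writer optional: name aligns to name
  float32 -> float32, writer optional: factor aligns to factor
  bool -> bool, writer required: active aligns to active
  int64 -> int64, writer optional: geo.retries aligns to geo.retries
  geo.weight: no writer match
  geo.age: no writer match
  breaking: (geo.retries, R1)
  => 1 violation(s): forward is BREAKING for User
decode (reader v1):
  extras := [1.5, -2.5]
  geo.retries := -7
  geo.weight := null (absent, optional -> null)
  geo.age := null (absent, optional -> null)
  name := null (absent, optional -> null)
  factor := null (absent, optional -> null)
  active := true
  => decoded: {"extras": [1.5, -2.5], "geo": {"retries": -7, "weight": null, "age": null}, "name": null, "factor": null, "active": true}

backward: BREAKING [(geo.age, R2), (geo.weight, R2)]; forward: BREAKING [(geo.retries, R1)]; decoded: {"extras": [1.5, -2.5], "geo": {"retries": -7, "weight": null, "age": null}, "name": null, "factor": null, "active": true}


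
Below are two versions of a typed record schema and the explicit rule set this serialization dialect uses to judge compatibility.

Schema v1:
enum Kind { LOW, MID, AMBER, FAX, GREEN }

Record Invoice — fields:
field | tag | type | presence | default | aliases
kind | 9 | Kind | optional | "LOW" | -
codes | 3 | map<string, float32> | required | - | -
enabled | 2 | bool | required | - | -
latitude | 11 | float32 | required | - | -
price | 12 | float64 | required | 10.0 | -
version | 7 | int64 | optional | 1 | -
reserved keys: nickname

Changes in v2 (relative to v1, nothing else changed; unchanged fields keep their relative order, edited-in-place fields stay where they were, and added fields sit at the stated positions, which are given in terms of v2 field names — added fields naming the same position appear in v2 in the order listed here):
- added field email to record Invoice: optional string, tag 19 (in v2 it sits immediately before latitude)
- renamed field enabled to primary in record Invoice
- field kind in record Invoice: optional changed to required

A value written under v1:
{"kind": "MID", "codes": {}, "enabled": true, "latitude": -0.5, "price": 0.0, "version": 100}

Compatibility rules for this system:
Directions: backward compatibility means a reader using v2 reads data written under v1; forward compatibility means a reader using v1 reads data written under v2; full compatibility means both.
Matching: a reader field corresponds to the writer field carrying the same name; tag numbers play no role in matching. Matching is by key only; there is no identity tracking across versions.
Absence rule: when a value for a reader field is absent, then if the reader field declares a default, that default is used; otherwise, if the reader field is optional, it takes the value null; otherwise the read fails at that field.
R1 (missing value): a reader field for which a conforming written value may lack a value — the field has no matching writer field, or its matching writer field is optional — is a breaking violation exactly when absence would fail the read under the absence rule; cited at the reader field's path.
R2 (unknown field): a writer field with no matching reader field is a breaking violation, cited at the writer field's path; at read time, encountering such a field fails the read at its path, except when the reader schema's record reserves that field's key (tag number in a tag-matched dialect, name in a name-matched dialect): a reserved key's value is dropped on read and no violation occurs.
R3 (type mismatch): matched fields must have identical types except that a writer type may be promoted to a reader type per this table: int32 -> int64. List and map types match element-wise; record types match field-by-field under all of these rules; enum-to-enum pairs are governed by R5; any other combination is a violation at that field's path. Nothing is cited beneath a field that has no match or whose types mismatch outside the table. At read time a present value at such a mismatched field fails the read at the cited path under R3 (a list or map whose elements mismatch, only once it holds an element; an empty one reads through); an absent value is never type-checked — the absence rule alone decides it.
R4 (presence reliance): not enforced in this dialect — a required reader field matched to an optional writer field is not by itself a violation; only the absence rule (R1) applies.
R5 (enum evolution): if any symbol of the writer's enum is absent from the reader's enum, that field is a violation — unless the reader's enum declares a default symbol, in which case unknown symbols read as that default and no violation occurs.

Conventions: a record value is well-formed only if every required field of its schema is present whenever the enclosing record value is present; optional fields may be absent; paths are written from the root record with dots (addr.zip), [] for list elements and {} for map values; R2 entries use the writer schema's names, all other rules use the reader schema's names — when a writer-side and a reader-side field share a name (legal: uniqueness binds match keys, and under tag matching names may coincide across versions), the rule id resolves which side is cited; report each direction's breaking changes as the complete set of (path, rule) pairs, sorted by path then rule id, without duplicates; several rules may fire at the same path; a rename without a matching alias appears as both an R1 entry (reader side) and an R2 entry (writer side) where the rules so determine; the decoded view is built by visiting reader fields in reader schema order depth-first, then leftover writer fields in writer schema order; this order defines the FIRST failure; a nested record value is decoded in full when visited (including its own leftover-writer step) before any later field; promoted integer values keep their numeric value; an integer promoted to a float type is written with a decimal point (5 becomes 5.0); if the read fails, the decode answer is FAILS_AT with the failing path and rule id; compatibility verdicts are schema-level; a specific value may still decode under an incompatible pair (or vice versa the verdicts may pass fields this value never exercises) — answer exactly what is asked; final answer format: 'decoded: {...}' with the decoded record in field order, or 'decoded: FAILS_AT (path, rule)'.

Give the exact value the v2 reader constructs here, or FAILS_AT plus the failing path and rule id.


decoded: FAILS_AT (primary, R1)

each type pair in Invoice: writer, then reader
decode walk for Invoice under reader schema v2:
  kind := "MID"
  codes := {}
  read fails at primary under R1 (no fill)
  => FAILS_AT (primary, R1)
diffs on Invoice not affecting the asked answer:
  added field email to record Invoice: optional string, tag 19 (in v2 it sits immediately before latitude) -> affects the rule determinations only; this particular Invoice value decodes identically
  field kind in record Invoice: optional changed to required -> fires no rule on Invoice under this dialect and leaves the result unchanged
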